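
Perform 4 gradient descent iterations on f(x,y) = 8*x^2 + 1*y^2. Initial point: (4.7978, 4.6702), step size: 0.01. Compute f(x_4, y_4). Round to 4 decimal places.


Gradient descent on f(x,y) = 8*x^2 + 1*y^2.
Starting point: (4.7978, 4.6702), alpha = 0.01
Step 1: grad_x = 2*8*4.7978 = 76.7648, grad_y = 2*1*4.6702 = 9.3404
  x_1 = 4.7978 - 0.01*76.7648 = 4.0302
  y_1 = 4.6702 - 0.01*9.3404 = 4.5768
Step 2: grad_x = 2*8*4.0302 = 64.4824, grad_y = 2*1*4.5768 = 9.1536
  x_2 = 4.0302 - 0.01*64.4824 = 3.3853
  y_2 = 4.5768 - 0.01*9.1536 = 4.4853
Step 3: grad_x = 2*8*3.3853 = 54.1652, grad_y = 2*1*4.4853 = 8.9705
  x_3 = 3.3853 - 0.01*54.1652 = 2.8437
  y_3 = 4.4853 - 0.01*8.9705 = 4.3956
Step 4: grad_x = 2*8*2.8437 = 45.4988, grad_y = 2*1*4.3956 = 8.7911
  x_4 = 2.8437 - 0.01*45.4988 = 2.3887
  y_4 = 4.3956 - 0.01*8.7911 = 4.3076
f(2.3887, 4.3076) = 8*2.3887^2 + 1*4.3076^2 = 64.2024


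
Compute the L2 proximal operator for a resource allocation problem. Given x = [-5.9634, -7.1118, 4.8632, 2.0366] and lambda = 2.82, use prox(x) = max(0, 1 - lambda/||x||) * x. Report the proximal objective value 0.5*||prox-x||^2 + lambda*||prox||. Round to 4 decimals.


Step 1: Compute ||x||.
||x|| = 10.6742
Step 2: Compute scaling factor.
scale = max(0, 1 - 2.82/10.6742) = 0.7358
Step 3: prox(x) = [-4.3879, -5.2329, 3.5784, 1.4986]
||prox(x)|| = 7.8542
Step 4: Proximal objective.
0.5*||prox-x||^2 = 3.9762
lambda*||prox|| = 22.1488
Total = 26.125


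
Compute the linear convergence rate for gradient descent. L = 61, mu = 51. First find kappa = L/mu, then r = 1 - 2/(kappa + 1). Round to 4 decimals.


Step 1: Compute the condition number.
kappa = L/mu = 61/51 = 1.1961
Step 2: Compute the convergence rate.
r = 1 - 2/(kappa + 1) = 1 - 2*mu/(L + mu) = (L - mu)/(L + mu) = 10/112 = 0.0893


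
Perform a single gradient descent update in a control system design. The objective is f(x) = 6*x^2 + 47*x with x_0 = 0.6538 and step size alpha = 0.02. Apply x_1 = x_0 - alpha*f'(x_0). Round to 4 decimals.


We compute the gradient at x_0 and apply the update.
f'(x) = 12*x + 47
f'(0.6538) = 12*0.6538 + 47 = 54.8456
x_1 = 0.6538 - 0.02*54.8456 = -0.4431


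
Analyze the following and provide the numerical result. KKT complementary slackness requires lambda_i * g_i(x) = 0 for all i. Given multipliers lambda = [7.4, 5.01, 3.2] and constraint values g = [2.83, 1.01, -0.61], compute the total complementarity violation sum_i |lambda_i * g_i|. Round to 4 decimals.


KKT complementary slackness check:
lambda_1 * g_1 = 7.4 * 2.83 = 20.942
lambda_2 * g_2 = 5.01 * 1.01 = 5.0601
lambda_3 * g_3 = 3.2 * -0.61 = -1.952
Total violation = 20.942 + 5.0601 + 1.952 = 27.9541


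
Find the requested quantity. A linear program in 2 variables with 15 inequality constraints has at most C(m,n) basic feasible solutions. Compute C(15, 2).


Each vertex corresponds to some choice of n active constraints out of m, so the number of vertices is at most C(m, n) = m! / (n!(m-n)!).
m = 15, n = 2
Numerator: 15 * 14
Denominator: 2! = 2
C(15, 2) = 105


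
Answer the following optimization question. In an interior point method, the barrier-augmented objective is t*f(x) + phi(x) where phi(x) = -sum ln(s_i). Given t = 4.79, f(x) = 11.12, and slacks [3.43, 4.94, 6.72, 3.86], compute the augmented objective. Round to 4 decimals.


Step 1: Compute log-barrier.
ln values: [1.2326, 1.5974, 1.9051, 1.3507]
phi = -(1.2326 + 1.5974 + 1.9051 + 1.3507) = -6.0857
Step 2: Compute augmented objective.
t*f(x) = 4.79*11.12 = 53.2648
Total = 53.2648 - 6.0857 = 47.1791


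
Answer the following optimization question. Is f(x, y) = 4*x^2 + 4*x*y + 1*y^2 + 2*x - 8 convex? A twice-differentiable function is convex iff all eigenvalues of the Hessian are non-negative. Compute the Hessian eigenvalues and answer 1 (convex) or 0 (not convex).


The Hessian of f(x,y) = 4*x^2 + 4*x*y + 1*y^2 + 2*x - 8 is:
H = [[8, 4], [4, 2]]
Trace = 8 + 2 = 10
Determinant = 8*2 - (4)^2 = 0
Discriminant = (10)^2 - 4*0 = 100.0
Eigenvalues: lambda_1 = 0.0, lambda_2 = 10.0
The function is convex.

1


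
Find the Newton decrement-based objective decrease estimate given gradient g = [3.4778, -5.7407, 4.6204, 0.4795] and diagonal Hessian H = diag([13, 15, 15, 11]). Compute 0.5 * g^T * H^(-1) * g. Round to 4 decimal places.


Step 1: H is diagonal, so H^(-1) * g = [0.2675, -0.3827, 0.308, 0.0436].
Step 2: g^T H^(-1) g = sum_i g_i^2 / H_ii
  = (3.4778)^2/13 + (-5.7407)^2/15 + (4.6204)^2/15 + (0.4795)^2/11
  = 0.9304 + 2.197 + 1.4232 + 0.0209 = 4.5715
Step 3: Objective decrease = 0.5 * g^T H^(-1) g = 2.2858


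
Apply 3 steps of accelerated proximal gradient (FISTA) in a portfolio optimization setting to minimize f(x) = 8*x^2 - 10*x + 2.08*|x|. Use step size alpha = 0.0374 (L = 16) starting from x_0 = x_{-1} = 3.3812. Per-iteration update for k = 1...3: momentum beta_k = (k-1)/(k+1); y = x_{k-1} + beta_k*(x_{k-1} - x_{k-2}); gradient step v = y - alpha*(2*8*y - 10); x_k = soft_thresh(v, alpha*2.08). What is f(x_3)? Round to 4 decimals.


FISTA on f(x) = 8*x^2 - 10*x + 2.08*|x|
L = 16, alpha = 0.0374
Iteration 1: beta = 0.0, y = 3.3812 + 0.0*(3.3812 - 3.3812) = 3.3812
  grad(y) = 44.0992, v = y - alpha*grad = 1.7319
  prox(v) = soft_thresh(1.7319, 0.0778) = 1.6541
Iteration 2: beta = 0.3333, y = 1.6541 + 0.3333*(1.6541 - 3.3812) = 1.0784
  grad(y) = 7.2544, v = y - alpha*grad = 0.8071
  prox(v) = soft_thresh(0.8071, 0.0778) = 0.7293
Iteration 3: beta = 0.5, y = 0.7293 + 0.5*(0.7293 - 1.6541) = 0.2669
  grad(y) = -5.7298, v = y - alpha*grad = 0.4812
  prox(v) = soft_thresh(0.4812, 0.0778) = 0.4034
f(x_3) = 8*0.4034^2 - 10*0.4034 + 2.08*|0.4034| = -1.8931


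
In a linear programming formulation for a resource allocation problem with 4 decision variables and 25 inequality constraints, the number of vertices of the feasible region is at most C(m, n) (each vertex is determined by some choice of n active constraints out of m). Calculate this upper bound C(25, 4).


Each vertex corresponds to some choice of n active constraints out of m, so the number of vertices is at most C(m, n) = m! / (n!(m-n)!).
m = 25, n = 4
Numerator: 25 * 24 * 23 * 22
Denominator: 4! = 24
C(25, 4) = 12650


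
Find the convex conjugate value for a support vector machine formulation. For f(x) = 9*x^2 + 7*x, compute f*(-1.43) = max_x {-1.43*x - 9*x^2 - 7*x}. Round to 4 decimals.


f*(y) = sup_x {y*x - a*x^2 - b*x} = sup_x {(y-b)*x - a*x^2}
FOC: (y - b) - 2a*x = 0 => x* = (y - b)/(2a)
x* = (-1.43 - 7)/(2*9) = -0.4683
f*(-1.43) = (y-b)^2/(4a) = (-1.43 - 7)^2/(4*9)
= 71.0649/36 = 1.974


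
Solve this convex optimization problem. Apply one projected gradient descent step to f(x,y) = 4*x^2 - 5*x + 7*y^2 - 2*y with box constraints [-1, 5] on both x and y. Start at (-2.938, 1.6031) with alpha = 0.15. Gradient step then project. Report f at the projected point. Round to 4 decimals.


Step 1: Compute gradient at (-2.938, 1.6031).
grad_x = 2*4*-2.938 - 5 = -28.504
grad_y = 2*7*1.6031 - 2 = 20.4434
Step 2: Gradient step.
x_raw = -2.938 - 0.15*-28.504 = 1.3376
y_raw = 1.6031 - 0.15*20.4434 = -1.4634
Step 3: Project onto [-1, 5].
x_proj = clip(1.3376) = 1.3376
y_proj = clip(-1.4634) = -1.0
Step 4: Evaluate f.
f(1.3376, -1.0) = 9.4687


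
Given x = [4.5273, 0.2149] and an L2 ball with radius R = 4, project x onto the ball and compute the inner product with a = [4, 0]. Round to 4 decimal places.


Step 1: Compute ||x|| (intermediates to 6 decimals).
||x|| = sqrt(4.5273^2 + 0.2149^2) = 4.532398
Step 2: Project.
Since ||x|| > R, scale = R/||x|| = 4/4.532398 = 0.882535, proj(x) = scale * x
proj(x) = [3.995501, 0.189657]
Step 3: Dot product.
a^T * proj(x) = 4*3.995501 + 0*0.189657 = 15.982


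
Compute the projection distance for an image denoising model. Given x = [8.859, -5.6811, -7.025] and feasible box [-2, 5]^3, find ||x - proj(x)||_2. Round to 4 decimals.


Project each component onto [-2, 5].
clip(8.859) = 5.0, clip(-5.6811) = -2.0, clip(-7.025) = -2.0
Projection = [5.0, -2.0, -2.0]
Squared diffs: [14.8919, 13.5505, 25.2506]
Distance = sqrt(53.693) = 7.3276


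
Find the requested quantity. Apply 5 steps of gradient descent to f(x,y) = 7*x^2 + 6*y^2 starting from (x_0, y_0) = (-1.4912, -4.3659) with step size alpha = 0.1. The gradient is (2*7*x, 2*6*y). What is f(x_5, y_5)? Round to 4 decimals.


Gradient descent on f(x,y) = 7*x^2 + 6*y^2.
Starting point: (-1.4912, -4.3659), alpha = 0.1
Step 1: grad_x = 2*7*-1.4912 = -20.8768, grad_y = 2*6*-4.3659 = -52.3908
  x_1 = -1.4912 - 0.1*-20.8768 = 0.5965
  y_1 = -4.3659 - 0.1*-52.3908 = 0.8732
Step 2: grad_x = 2*7*0.5965 = 8.3507, grad_y = 2*6*0.8732 = 10.4782
  x_2 = 0.5965 - 0.1*8.3507 = -0.2386
  y_2 = 0.8732 - 0.1*10.4782 = -0.1746
Step 3: grad_x = 2*7*-0.2386 = -3.3403, grad_y = 2*6*-0.1746 = -2.0956
  x_3 = -0.2386 - 0.1*-3.3403 = 0.0954
  y_3 = -0.1746 - 0.1*-2.0956 = 0.0349
Step 4: grad_x = 2*7*0.0954 = 1.3361, grad_y = 2*6*0.0349 = 0.4191
  x_4 = 0.0954 - 0.1*1.3361 = -0.0382
  y_4 = 0.0349 - 0.1*0.4191 = -0.007
Step 5: grad_x = 2*7*-0.0382 = -0.5344, grad_y = 2*6*-0.007 = -0.0838
  x_5 = -0.0382 - 0.1*-0.5344 = 0.0153
  y_5 = -0.007 - 0.1*-0.0838 = 0.0014
f(0.0153, 0.0014) = 7*0.0153^2 + 6*0.0014^2 = 0.0016


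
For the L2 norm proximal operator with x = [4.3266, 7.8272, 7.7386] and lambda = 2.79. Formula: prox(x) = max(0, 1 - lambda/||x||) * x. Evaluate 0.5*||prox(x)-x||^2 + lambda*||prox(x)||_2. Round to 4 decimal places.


Step 1: Compute ||x||.
||x|| = 11.8267
Step 2: Compute scaling factor.
scale = max(0, 1 - 2.79/11.8267) = 0.7641
Step 3: prox(x) = [3.3059, 5.9807, 5.913]
||prox(x)|| = 9.0367
Step 4: Proximal objective.
0.5*||prox-x||^2 = 3.8921
lambda*||prox|| = 25.2124
Total = 29.1044


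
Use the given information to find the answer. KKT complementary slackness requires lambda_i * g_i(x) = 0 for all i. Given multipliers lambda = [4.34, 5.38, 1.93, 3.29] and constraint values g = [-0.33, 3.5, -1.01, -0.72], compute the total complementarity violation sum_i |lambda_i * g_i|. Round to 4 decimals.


KKT complementary slackness check:
lambda_1 * g_1 = 4.34 * -0.33 = -1.4322
lambda_2 * g_2 = 5.38 * 3.5 = 18.83
lambda_3 * g_3 = 1.93 * -1.01 = -1.9493
lambda_4 * g_4 = 3.29 * -0.72 = -2.3688
Total violation = 1.4322 + 18.83 + 1.9493 + 2.3688 = 24.5803


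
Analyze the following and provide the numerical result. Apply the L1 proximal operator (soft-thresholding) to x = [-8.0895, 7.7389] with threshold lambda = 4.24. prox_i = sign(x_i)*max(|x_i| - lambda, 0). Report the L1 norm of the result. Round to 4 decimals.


Soft-thresholding with lambda = 4.24:
prox(-8.0895) = sign(-8.0895)*max(|-8.0895| - 4.24, 0) = -3.8495
prox(7.7389) = sign(7.7389)*max(|7.7389| - 4.24, 0) = 3.4989
prox(x) = [-3.8495, 3.4989]
||prox(x)||_1 = 3.8495 + 3.4989 = 7.3484


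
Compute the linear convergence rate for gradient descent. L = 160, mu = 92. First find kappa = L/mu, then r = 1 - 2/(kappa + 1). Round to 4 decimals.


Step 1: Compute the condition number.
kappa = L/mu = 160/92 = 1.7391
Step 2: Compute the convergence rate.
r = 1 - 2/(kappa + 1) = 1 - 2*mu/(L + mu) = (L - mu)/(L + mu) = 68/252 = 0.2698


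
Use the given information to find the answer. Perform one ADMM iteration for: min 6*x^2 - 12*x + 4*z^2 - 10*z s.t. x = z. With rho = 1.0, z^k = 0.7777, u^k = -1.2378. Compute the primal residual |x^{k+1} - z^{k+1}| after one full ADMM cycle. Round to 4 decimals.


ADMM iteration with rho = 1.0, z^k = 0.7777, u^k = -1.2378
Step 1: x-update.
Minimize 6*x^2 - 12*x + (1.0/2)*(x - 0.7777 - 1.2378)^2
FOC: (2*6 + 1.0)*x = 12 + 1.0*(0.7777 + 1.2378)
x^{k+1} = 1.0781
Step 2: z-update.
Minimize 4*z^2 - 10*z + (1.0/2)*(1.0781 - z - 1.2378)^2
FOC: (2*4 + 1.0)*z = 10 + 1.0*(1.0781 - 1.2378)
z^{k+1} = 1.0934
Step 3: u-update.
u^{k+1} = -1.2378 + 1.0781 - 1.0934 = -1.2531
Step 4: Primal residual = |1.0781 - 1.0934| = 0.0153


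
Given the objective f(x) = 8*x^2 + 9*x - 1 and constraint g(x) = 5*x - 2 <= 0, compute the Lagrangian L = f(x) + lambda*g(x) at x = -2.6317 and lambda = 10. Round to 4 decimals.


Step 1: Evaluate f(x).
f(-2.6317) = 8*(-2.6317)^2 + 9*(-2.6317) - 1 = 30.7215
Step 2: Evaluate g(x).
g(-2.6317) = 5*-2.6317 - 2 = -15.1585
Step 3: Compute Lagrangian.
L = 30.7215 + 10*-15.1585 = -120.8635


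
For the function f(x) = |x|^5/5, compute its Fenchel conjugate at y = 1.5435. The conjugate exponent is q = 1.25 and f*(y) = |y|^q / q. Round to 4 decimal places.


The conjugate exponent q satisfies 1/p + 1/q = 1.
p = 5, so q = 5/(5 - 1) = 1.25
|y|^q = 1.5435^1.25 = 1.7204
f*(1.5435) = 1.7204 / 1.25 = 1.3763


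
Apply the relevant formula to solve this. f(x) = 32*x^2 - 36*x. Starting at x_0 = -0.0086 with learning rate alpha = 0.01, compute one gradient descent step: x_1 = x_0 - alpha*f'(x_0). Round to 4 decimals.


We compute the gradient at x_0 and apply the update.
f'(x) = 64*x - 36
f'(-0.0086) = 64*-0.0086 - 36 = -36.5504
x_1 = -0.0086 - 0.01*-36.5504 = 0.3569


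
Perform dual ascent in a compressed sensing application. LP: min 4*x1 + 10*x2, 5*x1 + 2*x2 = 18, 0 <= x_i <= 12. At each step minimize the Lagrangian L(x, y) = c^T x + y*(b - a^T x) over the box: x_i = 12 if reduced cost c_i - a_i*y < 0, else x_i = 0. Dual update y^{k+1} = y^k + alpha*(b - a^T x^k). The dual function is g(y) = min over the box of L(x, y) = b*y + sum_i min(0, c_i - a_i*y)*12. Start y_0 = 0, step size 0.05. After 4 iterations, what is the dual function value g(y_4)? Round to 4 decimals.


Dual ascent for LP: min 4*x1 + 10*x2, 5*x1 + 2*x2 = 18, 0 <= x_i <= 12
Step 1: y^k = 0.0, reduced costs: (4.0, 10.0)
  x^k = (0.0, 0.0), subgradient = b - a^T x = 18.0
  y^{k+1} = 0.0 + 0.05*18.0 = 0.9
Step 2: y^k = 0.9, reduced costs: (-0.5, 8.2)
  x^k = (12.0, 0.0), subgradient = b - a^T x = -42.0
  y^{k+1} = 0.9 + 0.05*-42.0 = -1.2
Step 3: y^k = -1.2, reduced costs: (10.0, 12.4)
  x^k = (0.0, 0.0), subgradient = b - a^T x = 18.0
  y^{k+1} = -1.2 + 0.05*18.0 = -0.3
Step 4: y^k = -0.3, reduced costs: (5.5, 10.6)
  x^k = (0.0, 0.0), subgradient = b - a^T x = 18.0
  y^{k+1} = -0.3 + 0.05*18.0 = 0.6
Dual objective at y_4 = 0.6: reduced costs (1.0, 8.8), box minimizer x = (0.0, 0.0)
g(y_4) = b*y + (c1 - a1*y)*x1 + (c2 - a2*y)*x2 = 18*0.6 + 1.0*0.0 + 8.8*0.0 = 10.8 + 0.0 + 0.0 = 10.8


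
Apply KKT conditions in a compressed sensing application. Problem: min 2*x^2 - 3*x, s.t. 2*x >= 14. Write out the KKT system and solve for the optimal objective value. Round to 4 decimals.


Step 1: Try lambda = 0 (constraint inactive).
x_unc = 3/(2*2) = 0.75
Check: 2*0.75 = 1.5 < 14 -- violated!
Step 2: Constraint must be active: 2*x = 14
x* = 14/2 = 7.0
lambda = (2*2*7.0 - 3)/2 = 12.5
Step 3: Compute optimal value.
f(x*) = 2*7.0^2 - 3*7.0 = 77.0


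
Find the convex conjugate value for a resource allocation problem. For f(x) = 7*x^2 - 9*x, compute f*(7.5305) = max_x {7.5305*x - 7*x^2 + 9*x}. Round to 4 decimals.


f*(y) = sup_x {y*x - a*x^2 - b*x} = sup_x {(y-b)*x - a*x^2}
FOC: (y - b) - 2a*x = 0 => x* = (y - b)/(2a)
x* = (7.5305 + 9)/(2*7) = 1.1808
f*(7.5305) = (y-b)^2/(4a) = (7.5305 + 9)^2/(4*7)
= 273.2574/28 = 9.7592


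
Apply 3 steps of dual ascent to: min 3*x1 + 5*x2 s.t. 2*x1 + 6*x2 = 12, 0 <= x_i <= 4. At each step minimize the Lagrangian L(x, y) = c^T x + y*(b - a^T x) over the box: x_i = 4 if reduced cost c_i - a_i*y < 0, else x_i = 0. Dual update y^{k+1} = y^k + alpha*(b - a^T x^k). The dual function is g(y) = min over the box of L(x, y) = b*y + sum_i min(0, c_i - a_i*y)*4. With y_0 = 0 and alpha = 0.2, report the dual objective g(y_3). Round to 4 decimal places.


Dual ascent for LP: min 3*x1 + 5*x2, 2*x1 + 6*x2 = 12, 0 <= x_i <= 4
Step 1: y^k = 0.0, reduced costs: (3.0, 5.0)
  x^k = (0.0, 0.0), subgradient = b - a^T x = 12.0
  y^{k+1} = 0.0 + 0.2*12.0 = 2.4
Step 2: y^k = 2.4, reduced costs: (-1.8, -9.4)
  x^k = (4.0, 4.0), subgradient = b - a^T x = -20.0
  y^{k+1} = 2.4 + 0.2*-20.0 = -1.6
Step 3: y^k = -1.6, reduced costs: (6.2, 14.6)
  x^k = (0.0, 0.0), subgradient = b - a^T x = 12.0
  y^{k+1} = -1.6 + 0.2*12.0 = 0.8
Dual objective at y_3 = 0.8: reduced costs (1.4, 0.2), box minimizer x = (0.0, 0.0)
g(y_3) = b*y + (c1 - a1*y)*x1 + (c2 - a2*y)*x2 = 12*0.8 + 1.4*0.0 + 0.2*0.0 = 9.6 + 0.0 + 0.0 = 9.6


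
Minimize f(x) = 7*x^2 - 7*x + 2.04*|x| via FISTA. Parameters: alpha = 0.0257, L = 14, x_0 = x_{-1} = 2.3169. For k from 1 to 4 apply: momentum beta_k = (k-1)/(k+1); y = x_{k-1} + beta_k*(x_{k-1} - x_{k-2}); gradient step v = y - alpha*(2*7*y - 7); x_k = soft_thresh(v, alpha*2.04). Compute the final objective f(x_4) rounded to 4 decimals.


FISTA on f(x) = 7*x^2 - 7*x + 2.04*|x|
L = 14, alpha = 0.0257
Iteration 1: beta = 0.0, y = 2.3169 + 0.0*(2.3169 - 2.3169) = 2.3169
  grad(y) = 25.4366, v = y - alpha*grad = 1.6632
  prox(v) = soft_thresh(1.6632, 0.0524) = 1.6108
Iteration 2: beta = 0.3333, y = 1.6108 + 0.3333*(1.6108 - 2.3169) = 1.3754
  grad(y) = 12.2552, v = y - alpha*grad = 1.0604
  prox(v) = soft_thresh(1.0604, 0.0524) = 1.008
Iteration 3: beta = 0.5, y = 1.008 + 0.5*(1.008 - 1.6108) = 0.7066
  grad(y) = 2.8924, v = y - alpha*grad = 0.6323
  prox(v) = soft_thresh(0.6323, 0.0524) = 0.5798
Iteration 4: beta = 0.6, y = 0.5798 + 0.6*(0.5798 - 1.008) = 0.3229
  grad(y) = -2.4787, v = y - alpha*grad = 0.3867
  prox(v) = soft_thresh(0.3867, 0.0524) = 0.3342
f(x_4) = 7*0.3342^2 - 7*0.3342 + 2.04*|0.3342| = -0.8758


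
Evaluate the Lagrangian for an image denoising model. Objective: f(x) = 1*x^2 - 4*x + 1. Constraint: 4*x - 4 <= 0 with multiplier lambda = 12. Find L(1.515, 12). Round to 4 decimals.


Step 1: Evaluate f(x).
f(1.515) = 1*1.515^2 - 4*1.515 + 1 = -2.7648
Step 2: Evaluate g(x).
g(1.515) = 4*1.515 - 4 = 2.06
Step 3: Compute Lagrangian.
L = -2.7648 + 12*2.06 = 21.9552


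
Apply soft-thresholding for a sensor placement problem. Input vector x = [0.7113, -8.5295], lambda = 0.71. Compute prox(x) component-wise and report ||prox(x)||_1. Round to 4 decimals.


Soft-thresholding with lambda = 0.71:
prox(0.7113) = sign(0.7113)*max(|0.7113| - 0.71, 0) = 0.0013
prox(-8.5295) = sign(-8.5295)*max(|-8.5295| - 0.71, 0) = -7.8195
prox(x) = [0.0013, -7.8195]
||prox(x)||_1 = 0.0013 + 7.8195 = 7.8208


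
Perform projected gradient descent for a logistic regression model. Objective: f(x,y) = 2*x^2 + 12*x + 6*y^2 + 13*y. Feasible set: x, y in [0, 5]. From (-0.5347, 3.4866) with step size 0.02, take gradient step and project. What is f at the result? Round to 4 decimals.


Step 1: Compute gradient at (-0.5347, 3.4866).
grad_x = 2*2*-0.5347 + 12 = 9.8612
grad_y = 2*6*3.4866 + 13 = 54.8392
Step 2: Gradient step.
x_raw = -0.5347 - 0.02*9.8612 = -0.7319
y_raw = 3.4866 - 0.02*54.8392 = 2.3898
Step 3: Project onto [0, 5].
x_proj = clip(-0.7319) = 0.0
y_proj = clip(2.3898) = 2.3898
Step 4: Evaluate f.
f(0.0, 2.3898) = 65.3349


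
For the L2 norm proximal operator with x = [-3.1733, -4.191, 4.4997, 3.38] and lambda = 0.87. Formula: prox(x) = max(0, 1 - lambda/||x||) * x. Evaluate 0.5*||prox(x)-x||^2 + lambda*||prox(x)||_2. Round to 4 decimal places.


Step 1: Compute ||x||.
||x|| = 7.701
Step 2: Compute scaling factor.
scale = max(0, 1 - 0.87/7.701) = 0.887
Step 3: prox(x) = [-2.8148, -3.7175, 3.9914, 2.9982]
||prox(x)|| = 6.831
Step 4: Proximal objective.
0.5*||prox-x||^2 = 0.3785
lambda*||prox|| = 5.943
Total = 6.3215


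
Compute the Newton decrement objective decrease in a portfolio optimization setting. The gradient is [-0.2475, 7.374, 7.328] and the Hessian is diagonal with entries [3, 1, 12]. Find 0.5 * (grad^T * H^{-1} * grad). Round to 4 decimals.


Step 1: H is diagonal, so H^(-1) * g = [-0.0825, 7.374, 0.6107].
Step 2: g^T H^(-1) g = sum_i g_i^2 / H_ii
  = (-0.2475)^2/3 + (7.374)^2/1 + (7.328)^2/12
  = 0.0204 + 54.3759 + 4.475 = 58.8713
Step 3: Objective decrease = 0.5 * g^T H^(-1) g = 29.4356


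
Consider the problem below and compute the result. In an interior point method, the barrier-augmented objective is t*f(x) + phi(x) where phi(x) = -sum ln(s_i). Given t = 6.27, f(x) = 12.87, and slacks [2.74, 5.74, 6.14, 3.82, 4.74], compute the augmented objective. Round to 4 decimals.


Step 1: Compute log-barrier.
ln values: [1.008, 1.7475, 1.8148, 1.3403, 1.556]
phi = -(1.008 + 1.7475 + 1.8148 + 1.3403 + 1.556) = -7.4665
Step 2: Compute augmented objective.
t*f(x) = 6.27*12.87 = 80.6949
Total = 80.6949 - 7.4665 = 73.2284


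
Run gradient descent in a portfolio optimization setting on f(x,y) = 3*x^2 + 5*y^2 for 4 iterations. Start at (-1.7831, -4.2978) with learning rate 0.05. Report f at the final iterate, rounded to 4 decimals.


Gradient descent on f(x,y) = 3*x^2 + 5*y^2.
Starting point: (-1.7831, -4.2978), alpha = 0.05
Step 1: grad_x = 2*3*-1.7831 = -10.6986, grad_y = 2*5*-4.2978 = -42.978
  x_1 = -1.7831 - 0.05*-10.6986 = -1.2482
  y_1 = -4.2978 - 0.05*-42.978 = -2.1489
Step 2: grad_x = 2*3*-1.2482 = -7.489, grad_y = 2*5*-2.1489 = -21.489
  x_2 = -1.2482 - 0.05*-7.489 = -0.8737
  y_2 = -2.1489 - 0.05*-21.489 = -1.0745
Step 3: grad_x = 2*3*-0.8737 = -5.2423, grad_y = 2*5*-1.0745 = -10.7445
  x_3 = -0.8737 - 0.05*-5.2423 = -0.6116
  y_3 = -1.0745 - 0.05*-10.7445 = -0.5372
Step 4: grad_x = 2*3*-0.6116 = -3.6696, grad_y = 2*5*-0.5372 = -5.3723
  x_4 = -0.6116 - 0.05*-3.6696 = -0.4281
  y_4 = -0.5372 - 0.05*-5.3723 = -0.2686
f(-0.4281, -0.2686) = 3*(-0.4281)^2 + 5*(-0.2686)^2 = 0.9106


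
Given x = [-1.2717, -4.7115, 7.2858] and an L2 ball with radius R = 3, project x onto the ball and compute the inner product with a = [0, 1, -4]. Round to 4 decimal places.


Step 1: Compute ||x|| (intermediates to 6 decimals).
||x|| = sqrt((-1.2717)^2 + (-4.7115)^2 + 7.2858^2) = 8.76917
Step 2: Project.
Since ||x|| > R, scale = R/||x|| = 3/8.76917 = 0.342108, proj(x) = scale * x
proj(x) = [-0.435059, -1.611842, 2.49253]
Step 3: Dot product.
a^T * proj(x) = 0*(-0.435059) + 1*(-1.611842) - 4*2.49253 = -11.582


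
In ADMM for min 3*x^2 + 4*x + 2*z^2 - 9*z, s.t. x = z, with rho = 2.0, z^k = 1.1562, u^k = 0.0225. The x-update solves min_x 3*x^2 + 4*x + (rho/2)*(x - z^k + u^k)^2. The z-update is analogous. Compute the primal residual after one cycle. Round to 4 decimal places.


ADMM iteration with rho = 2.0, z^k = 1.1562, u^k = 0.0225
Step 1: x-update.
Minimize 3*x^2 + 4*x + (2.0/2)*(x - 1.1562 + 0.0225)^2
FOC: (2*3 + 2.0)*x = -4 + 2.0*(1.1562 - 0.0225)
x^{k+1} = -0.2166
Step 2: z-update.
Minimize 2*z^2 - 9*z + (2.0/2)*(-0.2166 - z + 0.0225)^2
FOC: (2*2 + 2.0)*z = 9 + 2.0*(-0.2166 + 0.0225)
z^{k+1} = 1.4353
Step 3: u-update.
u^{k+1} = 0.0225 - 0.2166 - 1.4353 = -1.6294
Step 4: Primal residual = |-0.2166 - 1.4353| = 1.6519


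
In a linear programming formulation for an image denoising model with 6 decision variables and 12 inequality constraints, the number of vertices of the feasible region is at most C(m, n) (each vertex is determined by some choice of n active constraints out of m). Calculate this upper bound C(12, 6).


Each vertex corresponds to some choice of n active constraints out of m, so the number of vertices is at most C(m, n) = m! / (n!(m-n)!).
m = 12, n = 6
Numerator: 12 * 11 * 10 * 9 * 8 * 7
Denominator: 6! = 720
C(12, 6) = 924


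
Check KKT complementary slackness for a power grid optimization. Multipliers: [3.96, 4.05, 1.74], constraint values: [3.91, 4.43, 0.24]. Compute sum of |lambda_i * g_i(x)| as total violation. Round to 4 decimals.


KKT complementary slackness check:
lambda_1 * g_1 = 3.96 * 3.91 = 15.4836
lambda_2 * g_2 = 4.05 * 4.43 = 17.9415
lambda_3 * g_3 = 1.74 * 0.24 = 0.4176
Total violation = 15.4836 + 17.9415 + 0.4176 = 33.8427


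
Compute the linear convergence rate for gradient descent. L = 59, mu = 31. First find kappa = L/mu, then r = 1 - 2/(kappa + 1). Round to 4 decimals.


Step 1: Compute the condition number.
kappa = L/mu = 59/31 = 1.9032
Step 2: Compute the convergence rate.
r = 1 - 2/(kappa + 1) = 1 - 2*mu/(L + mu) = (L - mu)/(L + mu) = 28/90 = 0.3111


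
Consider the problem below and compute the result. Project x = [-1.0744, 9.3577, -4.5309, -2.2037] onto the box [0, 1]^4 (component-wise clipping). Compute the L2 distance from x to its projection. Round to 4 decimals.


Project each component onto [0, 1].
clip(-1.0744) = 0.0, clip(9.3577) = 1.0, clip(-4.5309) = 0.0, clip(-2.2037) = 0.0
Projection = [0.0, 1.0, 0.0, 0.0]
Squared diffs: [1.1543, 69.8511, 20.5291, 4.8563]
Distance = sqrt(96.3908) = 9.8179


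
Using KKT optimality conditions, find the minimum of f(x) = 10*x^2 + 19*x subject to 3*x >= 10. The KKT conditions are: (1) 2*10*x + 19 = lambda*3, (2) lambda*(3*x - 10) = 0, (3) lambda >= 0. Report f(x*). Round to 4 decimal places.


Step 1: Try lambda = 0 (constraint inactive).
x_unc = -19/(2*10) = -0.95
Check: 3*-0.95 = -2.85 < 10 -- violated!
Step 2: Constraint must be active: 3*x = 10
x* = 10/3 = 3.3333 (rounded; the exact value 10/3 is used below)
lambda = (2*10*(10/3) + 19)/3 = 28.5556
Step 3: Compute optimal value.
f(x*) = 10*(10/3)^2 + 19*(10/3) = 174.4444


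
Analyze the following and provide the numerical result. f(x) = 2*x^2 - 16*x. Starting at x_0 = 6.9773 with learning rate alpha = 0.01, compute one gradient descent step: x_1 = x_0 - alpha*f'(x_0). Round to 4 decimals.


We compute the gradient at x_0 and apply the update.
f'(x) = 4*x - 16
f'(6.9773) = 4*6.9773 - 16 = 11.9092
x_1 = 6.9773 - 0.01*11.9092 = 6.8582


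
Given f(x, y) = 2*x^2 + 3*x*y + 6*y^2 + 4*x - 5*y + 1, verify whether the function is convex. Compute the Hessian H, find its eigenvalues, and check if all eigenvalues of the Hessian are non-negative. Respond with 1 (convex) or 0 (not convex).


The Hessian of f(x,y) = 2*x^2 + 3*x*y + 6*y^2 + 4*x - 5*y + 1 is:
H = [[4, 3], [3, 12]]
Trace = 4 + 12 = 16
Determinant = 4*12 - (3)^2 = 39
Discriminant = (16)^2 - 4*39 = 100.0
Eigenvalues: lambda_1 = 3.0, lambda_2 = 13.0
The function is convex.

1


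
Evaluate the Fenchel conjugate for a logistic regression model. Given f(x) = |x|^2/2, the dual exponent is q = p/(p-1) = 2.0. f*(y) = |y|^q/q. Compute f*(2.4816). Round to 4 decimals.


The conjugate exponent q satisfies 1/p + 1/q = 1.
p = 2, so q = 2/(2 - 1) = 2.0
|y|^q = 2.4816^2.0 = 6.1583
f*(2.4816) = 6.1583 / 2.0 = 3.0792


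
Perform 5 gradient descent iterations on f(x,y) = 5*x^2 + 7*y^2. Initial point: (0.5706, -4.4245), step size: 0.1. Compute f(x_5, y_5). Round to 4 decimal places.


Gradient descent on f(x,y) = 5*x^2 + 7*y^2.
Starting point: (0.5706, -4.4245), alpha = 0.1
Step 1: grad_x = 2*5*0.5706 = 5.706, grad_y = 2*7*-4.4245 = -61.943
  x_1 = 0.5706 - 0.1*5.706 = 0.0
  y_1 = -4.4245 - 0.1*-61.943 = 1.7698
Step 2: grad_x = 2*5*0.0 = 0.0, grad_y = 2*7*1.7698 = 24.7772
  x_2 = 0.0 - 0.1*0.0 = 0.0
  y_2 = 1.7698 - 0.1*24.7772 = -0.7079
Step 3: grad_x = 2*5*0.0 = 0.0, grad_y = 2*7*-0.7079 = -9.9109
  x_3 = 0.0 - 0.1*0.0 = 0.0
  y_3 = -0.7079 - 0.1*-9.9109 = 0.2832
Step 4: grad_x = 2*5*0.0 = 0.0, grad_y = 2*7*0.2832 = 3.9644
  x_4 = 0.0 - 0.1*0.0 = 0.0
  y_4 = 0.2832 - 0.1*3.9644 = -0.1133
Step 5: grad_x = 2*5*0.0 = 0.0, grad_y = 2*7*-0.1133 = -1.5857
  x_5 = 0.0 - 0.1*0.0 = 0.0
  y_5 = -0.1133 - 0.1*-1.5857 = 0.0453
f(0.0, 0.0453) = 5*0.0^2 + 7*0.0453^2 = 0.0144


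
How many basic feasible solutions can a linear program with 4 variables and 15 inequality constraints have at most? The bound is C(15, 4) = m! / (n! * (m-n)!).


Each vertex corresponds to some choice of n active constraints out of m, so the number of vertices is at most C(m, n) = m! / (n!(m-n)!).
m = 15, n = 4
Numerator: 15 * 14 * 13 * 12
Denominator: 4! = 24
C(15, 4) = 1365


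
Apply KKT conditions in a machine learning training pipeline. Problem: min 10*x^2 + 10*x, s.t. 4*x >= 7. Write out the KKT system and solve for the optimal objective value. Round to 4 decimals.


Step 1: Try lambda = 0 (constraint inactive).
x_unc = -10/(2*10) = -0.5
Check: 4*-0.5 = -2.0 < 7 -- violated!
Step 2: Constraint must be active: 4*x = 7
x* = 7/4 = 1.75
lambda = (2*10*1.75 + 10)/4 = 11.25
Step 3: Compute optimal value.
f(x*) = 10*1.75^2 + 10*1.75 = 48.125


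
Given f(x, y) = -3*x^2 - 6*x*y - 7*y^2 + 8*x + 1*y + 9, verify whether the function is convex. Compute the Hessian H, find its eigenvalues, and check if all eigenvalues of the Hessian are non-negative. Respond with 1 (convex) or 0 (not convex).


The Hessian of f(x,y) = -3*x^2 - 6*x*y - 7*y^2 + 8*x + 1*y + 9 is:
H = [[-6, -6], [-6, -14]]
Trace = -6 - 14 = -20
Determinant = -6*-14 - (-6)^2 = 48
Discriminant = (-20)^2 - 4*48 = 208.0
Eigenvalues: lambda_1 = -17.2111, lambda_2 = -2.7889
The function is not convex.

0


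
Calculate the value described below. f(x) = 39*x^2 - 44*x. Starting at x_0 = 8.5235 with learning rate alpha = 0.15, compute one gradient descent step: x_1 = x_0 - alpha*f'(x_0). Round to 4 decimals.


We compute the gradient at x_0 and apply the update.
f'(x) = 78*x - 44
f'(8.5235) = 78*8.5235 - 44 = 620.833
x_1 = 8.5235 - 0.15*620.833 = -84.6015


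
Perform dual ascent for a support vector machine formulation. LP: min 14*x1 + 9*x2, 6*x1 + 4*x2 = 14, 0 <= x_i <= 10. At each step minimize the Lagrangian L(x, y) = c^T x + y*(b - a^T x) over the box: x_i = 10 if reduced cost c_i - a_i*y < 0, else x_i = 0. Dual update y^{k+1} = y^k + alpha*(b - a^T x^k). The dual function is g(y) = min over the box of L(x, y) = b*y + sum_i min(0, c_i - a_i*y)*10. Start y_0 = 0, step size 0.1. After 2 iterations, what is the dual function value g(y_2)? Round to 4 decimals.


Dual ascent for LP: min 14*x1 + 9*x2, 6*x1 + 4*x2 = 14, 0 <= x_i <= 10
Step 1: y^k = 0.0, reduced costs: (14.0, 9.0)
  x^k = (0.0, 0.0), subgradient = b - a^T x = 14.0
  y^{k+1} = 0.0 + 0.1*14.0 = 1.4
Step 2: y^k = 1.4, reduced costs: (5.6, 3.4)
  x^k = (0.0, 0.0), subgradient = b - a^T x = 14.0
  y^{k+1} = 1.4 + 0.1*14.0 = 2.8
Dual objective at y_2 = 2.8: reduced costs (-2.8, -2.2), box minimizer x = (10.0, 10.0)
g(y_2) = b*y + (c1 - a1*y)*x1 + (c2 - a2*y)*x2 = 14*2.8 + (-2.8)*10.0 + (-2.2)*10.0 = 39.2 - 28.0 - 22.0 = -10.8


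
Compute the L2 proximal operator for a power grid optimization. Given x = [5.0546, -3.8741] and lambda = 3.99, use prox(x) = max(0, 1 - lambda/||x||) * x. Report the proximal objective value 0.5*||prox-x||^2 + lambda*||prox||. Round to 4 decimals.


Step 1: Compute ||x||.
||x|| = 6.3685
Step 2: Compute scaling factor.
scale = max(0, 1 - 3.99/6.3685) = 0.3735
Step 3: prox(x) = [1.8878, -1.4469]
||prox(x)|| = 2.3785
Step 4: Proximal objective.
0.5*||prox-x||^2 = 7.9601
lambda*||prox|| = 9.4902
Total = 17.4502


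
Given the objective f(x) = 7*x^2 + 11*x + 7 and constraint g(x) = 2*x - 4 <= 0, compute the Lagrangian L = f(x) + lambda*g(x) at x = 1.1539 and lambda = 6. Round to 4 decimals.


Step 1: Evaluate f(x).
f(1.1539) = 7*1.1539^2 + 11*1.1539 + 7 = 29.0133
Step 2: Evaluate g(x).
g(1.1539) = 2*1.1539 - 4 = -1.6922
Step 3: Compute Lagrangian.
L = 29.0133 + 6*-1.6922 = 18.8601


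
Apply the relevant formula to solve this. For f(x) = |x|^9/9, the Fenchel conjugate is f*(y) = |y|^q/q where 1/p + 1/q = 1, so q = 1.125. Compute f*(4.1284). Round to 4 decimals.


The conjugate exponent q satisfies 1/p + 1/q = 1.
p = 9, so q = 9/(9 - 1) = 1.125
|y|^q = 4.1284^1.125 = 4.929
f*(4.1284) = 4.929 / 1.125 = 4.3813


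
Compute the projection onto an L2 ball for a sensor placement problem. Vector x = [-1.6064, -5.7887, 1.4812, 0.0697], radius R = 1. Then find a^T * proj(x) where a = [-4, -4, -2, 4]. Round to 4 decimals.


Step 1: Compute ||x|| (intermediates to 6 decimals).
||x|| = sqrt((-1.6064)^2 + (-5.7887)^2 + 1.4812^2 + 0.0697^2) = 6.187761
Step 2: Project.
Since ||x|| > R, scale = R/||x|| = 1/6.187761 = 0.161609, proj(x) = scale * x
proj(x) = [-0.259609, -0.935506, 0.239375, 0.011264]
Step 3: Dot product.
a^T * proj(x) = -4*(-0.259609) - 4*(-0.935506) - 2*0.239375 + 4*0.011264 = 4.3468


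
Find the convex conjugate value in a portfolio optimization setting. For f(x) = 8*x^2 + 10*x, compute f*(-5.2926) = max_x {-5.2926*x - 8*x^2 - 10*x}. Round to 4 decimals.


f*(y) = sup_x {y*x - a*x^2 - b*x} = sup_x {(y-b)*x - a*x^2}
FOC: (y - b) - 2a*x = 0 => x* = (y - b)/(2a)
x* = (-5.2926 - 10)/(2*8) = -0.9558
f*(-5.2926) = (y-b)^2/(4a) = (-5.2926 - 10)^2/(4*8)
= 233.8636/32 = 7.3082


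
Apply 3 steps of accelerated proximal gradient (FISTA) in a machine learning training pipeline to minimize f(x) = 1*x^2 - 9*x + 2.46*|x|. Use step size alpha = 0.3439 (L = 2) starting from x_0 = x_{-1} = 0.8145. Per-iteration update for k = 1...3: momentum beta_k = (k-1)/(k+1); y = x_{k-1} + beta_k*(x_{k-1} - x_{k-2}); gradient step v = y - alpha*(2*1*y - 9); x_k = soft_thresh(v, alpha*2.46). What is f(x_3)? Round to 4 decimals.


FISTA on f(x) = 1*x^2 - 9*x + 2.46*|x|
L = 2, alpha = 0.3439
Iteration 1: beta = 0.0, y = 0.8145 + 0.0*(0.8145 - 0.8145) = 0.8145
  grad(y) = -7.371, v = y - alpha*grad = 3.3494
  prox(v) = soft_thresh(3.3494, 0.846) = 2.5034
Iteration 2: beta = 0.3333, y = 2.5034 + 0.3333*(2.5034 - 0.8145) = 3.0664
  grad(y) = -2.8673, v = y - alpha*grad = 4.0524
  prox(v) = soft_thresh(4.0524, 0.846) = 3.2064
Iteration 3: beta = 0.5, y = 3.2064 + 0.5*(3.2064 - 2.5034) = 3.5579
  grad(y) = -1.8841, v = y - alpha*grad = 4.2059
  prox(v) = soft_thresh(4.2059, 0.846) = 3.3599
f(x_3) = 1*3.3599^2 - 9*3.3599 + 2.46*|3.3599| = -10.6848


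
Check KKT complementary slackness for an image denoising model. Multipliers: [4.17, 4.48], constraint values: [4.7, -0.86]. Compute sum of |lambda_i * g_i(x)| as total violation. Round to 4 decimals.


KKT complementary slackness check:
lambda_1 * g_1 = 4.17 * 4.7 = 19.599
lambda_2 * g_2 = 4.48 * -0.86 = -3.8528
Total violation = 19.599 + 3.8528 = 23.4518


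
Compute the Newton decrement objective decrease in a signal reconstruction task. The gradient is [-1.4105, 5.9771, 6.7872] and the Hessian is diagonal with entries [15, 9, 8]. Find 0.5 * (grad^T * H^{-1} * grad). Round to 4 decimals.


Step 1: H is diagonal, so H^(-1) * g = [-0.094, 0.6641, 0.8484].
Step 2: g^T H^(-1) g = sum_i g_i^2 / H_ii
  = (-1.4105)^2/15 + (5.9771)^2/9 + (6.7872)^2/8
  = 0.1326 + 3.9695 + 5.7583 = 9.8604
Step 3: Objective decrease = 0.5 * g^T H^(-1) g = 4.9302


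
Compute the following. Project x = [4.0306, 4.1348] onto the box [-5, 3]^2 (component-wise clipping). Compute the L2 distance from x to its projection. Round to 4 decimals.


Project each component onto [-5, 3].
clip(4.0306) = 3.0, clip(4.1348) = 3.0
Projection = [3.0, 3.0]
Squared diffs: [1.0621, 1.2878]
Distance = sqrt(2.3499) = 1.5329


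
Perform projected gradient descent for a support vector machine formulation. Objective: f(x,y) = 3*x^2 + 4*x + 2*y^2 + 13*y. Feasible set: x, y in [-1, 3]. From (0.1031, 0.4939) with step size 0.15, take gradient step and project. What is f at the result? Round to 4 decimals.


Step 1: Compute gradient at (0.1031, 0.4939).
grad_x = 2*3*0.1031 + 4 = 4.6186
grad_y = 2*2*0.4939 + 13 = 14.9756
Step 2: Gradient step.
x_raw = 0.1031 - 0.15*4.6186 = -0.5897
y_raw = 0.4939 - 0.15*14.9756 = -1.7524
Step 3: Project onto [-1, 3].
x_proj = clip(-0.5897) = -0.5897
y_proj = clip(-1.7524) = -1.0
Step 4: Evaluate f.
f(-0.5897, -1.0) = -12.3156


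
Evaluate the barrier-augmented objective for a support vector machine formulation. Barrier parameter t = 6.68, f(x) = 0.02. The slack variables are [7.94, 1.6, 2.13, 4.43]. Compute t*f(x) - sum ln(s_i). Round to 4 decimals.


Step 1: Compute log-barrier.
ln values: [2.0719, 0.47, 0.7561, 1.4884]
phi = -(2.0719 + 0.47 + 0.7561 + 1.4884) = -4.7864
Step 2: Compute augmented objective.
t*f(x) = 6.68*0.02 = 0.1336
Total = 0.1336 - 4.7864 = -4.6528


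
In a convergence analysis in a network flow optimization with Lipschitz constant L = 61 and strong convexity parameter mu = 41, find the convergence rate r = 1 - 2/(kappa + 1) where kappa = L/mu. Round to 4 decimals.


Step 1: Compute the condition number.
kappa = L/mu = 61/41 = 1.4878
Step 2: Compute the convergence rate.
r = 1 - 2/(kappa + 1) = 1 - 2*mu/(L + mu) = (L - mu)/(L + mu) = 20/102 = 0.1961


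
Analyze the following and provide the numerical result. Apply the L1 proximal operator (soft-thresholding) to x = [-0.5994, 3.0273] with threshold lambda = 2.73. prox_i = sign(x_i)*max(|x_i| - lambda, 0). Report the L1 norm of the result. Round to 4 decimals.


Soft-thresholding with lambda = 2.73:
prox(-0.5994) = sign(-0.5994)*max(|-0.5994| - 2.73, 0) = 0.0
prox(3.0273) = sign(3.0273)*max(|3.0273| - 2.73, 0) = 0.2973
prox(x) = [0.0, 0.2973]
||prox(x)||_1 = 0.0 + 0.2973 = 0.2973


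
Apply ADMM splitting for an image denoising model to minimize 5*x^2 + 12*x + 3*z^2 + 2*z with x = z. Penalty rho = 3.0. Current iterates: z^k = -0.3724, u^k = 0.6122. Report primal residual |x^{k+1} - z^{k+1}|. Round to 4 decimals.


ADMM iteration with rho = 3.0, z^k = -0.3724, u^k = 0.6122
Step 1: x-update.
Minimize 5*x^2 + 12*x + (3.0/2)*(x + 0.3724 + 0.6122)^2
FOC: (2*5 + 3.0)*x = -12 + 3.0*(-0.3724 - 0.6122)
x^{k+1} = -1.1503
Step 2: z-update.
Minimize 3*z^2 + 2*z + (3.0/2)*(-1.1503 - z + 0.6122)^2
FOC: (2*3 + 3.0)*z = -2 + 3.0*(-1.1503 + 0.6122)
z^{k+1} = -0.4016
Step 3: u-update.
u^{k+1} = 0.6122 - 1.1503 + 0.4016 = -0.1365
Step 4: Primal residual = |-1.1503 + 0.4016| = 0.7487


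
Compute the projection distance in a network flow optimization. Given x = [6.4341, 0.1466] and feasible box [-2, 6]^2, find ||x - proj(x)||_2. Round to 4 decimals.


Project each component onto [-2, 6].
clip(6.4341) = 6.0, clip(0.1466) = 0.1466
Projection = [6.0, 0.1466]
Squared diffs: [0.1884, 0.0]
Distance = sqrt(0.1884) = 0.4341


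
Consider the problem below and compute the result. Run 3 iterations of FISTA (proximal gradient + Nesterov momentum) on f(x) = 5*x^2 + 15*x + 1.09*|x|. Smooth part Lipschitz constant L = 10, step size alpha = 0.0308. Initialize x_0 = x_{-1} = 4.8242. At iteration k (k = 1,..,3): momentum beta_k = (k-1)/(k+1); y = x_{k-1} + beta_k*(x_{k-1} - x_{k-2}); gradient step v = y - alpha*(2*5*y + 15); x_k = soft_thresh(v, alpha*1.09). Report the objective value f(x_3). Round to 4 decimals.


FISTA on f(x) = 5*x^2 + 15*x + 1.09*|x|
L = 10, alpha = 0.0308
Iteration 1: beta = 0.0, y = 4.8242 + 0.0*(4.8242 - 4.8242) = 4.8242
  grad(y) = 63.242, v = y - alpha*grad = 2.8763
  prox(v) = soft_thresh(2.8763, 0.0336) = 2.8428
Iteration 2: beta = 0.3333, y = 2.8428 + 0.3333*(2.8428 - 4.8242) = 2.1823
  grad(y) = 36.823, v = y - alpha*grad = 1.0482
  prox(v) = soft_thresh(1.0482, 0.0336) = 1.0146
Iteration 3: beta = 0.5, y = 1.0146 + 0.5*(1.0146 - 2.8428) = 0.1005
  grad(y) = 16.0048, v = y - alpha*grad = -0.3925
  prox(v) = soft_thresh(-0.3925, 0.0336) = -0.3589
f(x_3) = 5*(-0.3589)^2 + 15*(-0.3589) + 1.09*|-0.3589| = -4.3482


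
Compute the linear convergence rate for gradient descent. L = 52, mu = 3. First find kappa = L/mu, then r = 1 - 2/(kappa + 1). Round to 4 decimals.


Step 1: Compute the condition number.
kappa = L/mu = 52/3 = 17.3333
Step 2: Compute the convergence rate.
r = 1 - 2/(kappa + 1) = 1 - 2*mu/(L + mu) = (L - mu)/(L + mu) = 49/55 = 0.8909


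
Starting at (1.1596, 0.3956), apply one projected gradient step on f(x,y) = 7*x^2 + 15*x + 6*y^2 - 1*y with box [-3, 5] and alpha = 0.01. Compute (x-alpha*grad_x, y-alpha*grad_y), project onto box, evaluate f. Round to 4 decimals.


Step 1: Compute gradient at (1.1596, 0.3956).
grad_x = 2*7*1.1596 + 15 = 31.2344
grad_y = 2*6*0.3956 - 1 = 3.7472
Step 2: Gradient step.
x_raw = 1.1596 - 0.01*31.2344 = 0.8473
y_raw = 0.3956 - 0.01*3.7472 = 0.3581
Step 3: Project onto [-3, 5].
x_proj = clip(0.8473) = 0.8473
y_proj = clip(0.3581) = 0.3581
Step 4: Evaluate f.
f(0.8473, 0.3581) = 18.1451


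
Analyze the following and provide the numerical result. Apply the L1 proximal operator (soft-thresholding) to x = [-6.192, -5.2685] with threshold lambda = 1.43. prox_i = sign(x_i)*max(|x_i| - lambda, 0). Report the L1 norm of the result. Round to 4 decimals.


Soft-thresholding with lambda = 1.43:
prox(-6.192) = sign(-6.192)*max(|-6.192| - 1.43, 0) = -4.762
prox(-5.2685) = sign(-5.2685)*max(|-5.2685| - 1.43, 0) = -3.8385
prox(x) = [-4.762, -3.8385]
||prox(x)||_1 = 4.762 + 3.8385 = 8.6005


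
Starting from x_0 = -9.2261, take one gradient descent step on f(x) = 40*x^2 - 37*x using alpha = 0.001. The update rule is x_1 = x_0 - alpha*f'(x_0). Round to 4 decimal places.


We compute the gradient at x_0 and apply the update.
f'(x) = 80*x - 37
f'(-9.2261) = 80*-9.2261 - 37 = -775.088
x_1 = -9.2261 - 0.001*-775.088 = -8.451
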